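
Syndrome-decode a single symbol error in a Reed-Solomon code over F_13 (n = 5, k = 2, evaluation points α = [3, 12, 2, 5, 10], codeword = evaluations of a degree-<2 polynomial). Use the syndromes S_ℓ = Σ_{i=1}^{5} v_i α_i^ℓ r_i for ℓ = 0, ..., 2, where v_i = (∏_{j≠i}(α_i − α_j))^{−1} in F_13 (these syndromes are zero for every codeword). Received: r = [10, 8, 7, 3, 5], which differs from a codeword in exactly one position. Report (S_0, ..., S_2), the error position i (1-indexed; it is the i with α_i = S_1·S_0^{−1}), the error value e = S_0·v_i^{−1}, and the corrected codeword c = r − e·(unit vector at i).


S = (3, 10, 3), error at position 2, error magnitude e = 10, c = [10, 11, 7, 3, 5].

Step 1: column multipliers v_i = (∏_{j≠i}(α_i − α_j))^{−1} mod 13.
  i = 1 (α = 3): (3−12)(3−2)(3−5)(3−10) = (−9)·1·(−2)·(−7) = −126 ≡ 4, so v_1 = 4^{−1} = 10 (mod 13).
  i = 2 (α = 12): (12−3)(12−2)(12−5)(12−10) = 9·10·7·2 = 1260 ≡ 12, so v_2 = 12^{−1} = 12 (mod 13).
  i = 3 (α = 2): (2−3)(2−12)(2−5)(2−10) = (−1)·(−10)·(−3)·(−8) = 240 ≡ 6, so v_3 = 6^{−1} = 11 (mod 13).
  i = 4 (α = 5): (5−3)(5−12)(5−2)(5−10) = 2·(−7)·3·(−5) = 210 ≡ 2, so v_4 = 2^{−1} = 7 (mod 13).
  i = 5 (α = 10): (10−3)(10−12)(10−2)(10−5) = 7·(−2)·8·5 = −560 ≡ 12, so v_5 = 12^{−1} = 12 (mod 13).
  v = [10, 12, 11, 7, 12].
Step 2: syndromes of r = [10, 8, 7, 3, 5] (all sums mod 13).
  S_0 = Σ v_i r_i = 10·10 + 12·8 + 11·7 + 7·3 + 12·5 = 354 ≡ 3.
  S_1 = Σ v_i α_i r_i = 10·3·10 + 12·12·8 + 11·2·7 + 7·5·3 + 12·10·5 = 2311 ≡ 10.
  α_i^2 mod 13 = [9, 1, 4, 12, 9].
  S_2 = Σ v_i α_i^2 r_i = 10·9·10 + 12·1·8 + 11·4·7 + 7·12·3 + 12·9·5 = 2096 ≡ 3.
  S = (3, 10, 3) ≠ 0, so r is not a codeword (an error is present).
Step 3: locate the error. For a single error e at position i, S_ℓ = v_i·e·α_i^ℓ, so α_err = S_1/S_0.
  S_0^{−1} = 3^{−1} = 9 (mod 13), so α_err = 10·9 = 90 ≡ 12 = α_2. Error position i = 2.
  Consistency check: S_2/S_1 = 3·4 = 12 ≡ 12 = α_err ✓ (single-error assumption holds).
Step 4: error magnitude e = S_0/v_2 = S_0·∏_{j≠2}(α_2 − α_j) = 3·12 = 36 ≡ 10 (mod 13).
Step 5: correct position 2: c_2 = r_2 − e = 8 − 10 ≡ 11 (mod 13). Hence c = [10, 11, 7, 3, 5].
  Check: interpolating c through the α_i gives m(x) = 1 + 3·x (degree < 2) with m(α_i) = c_i for every i, so c is indeed a codeword.


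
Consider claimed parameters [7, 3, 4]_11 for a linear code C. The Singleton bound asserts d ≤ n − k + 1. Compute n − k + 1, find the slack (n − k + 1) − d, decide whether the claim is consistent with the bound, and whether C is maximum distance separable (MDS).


Singleton RHS = n − k + 1 = 5, slack = 1, bound satisfied, not MDS.

Singleton bound: d ≤ n − k + 1.
Here n = 7, k = 3, so n − k + 1 = 5.
Given d = 4, check d ≤ 5: YES.
Slack = (n − k + 1) − d = 1.
The code is NOT MDS (slack = 1 > 0).
Description: the claimed parameters are [7, 3, 4]_11; such a code would be non-MDS.


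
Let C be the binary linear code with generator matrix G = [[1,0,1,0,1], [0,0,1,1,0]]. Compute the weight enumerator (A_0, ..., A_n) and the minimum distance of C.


Weight distribution: A_0 = 1, A_2 = 1, A_3 = 2. Minimum distance d = 2.

Enumerate all 2^2 = 4 messages m ∈ F_2^2.
For each, compute codeword c = mG in F_2^5, then tally its weight.
  m = 00 → c = 00000, weight = 0.
  m = 10 → c = 10101, weight = 3.
  m = 01 → c = 00110, weight = 2.
  m = 11 → c = 10011, weight = 3.
Tally weights:
  weight 0: 1 codewords.
  weight 2: 1 codewords.
  weight 3: 2 codewords.
Minimum distance d = smallest w > 0 with A_w > 0 = 2.
Sanity: Σ A_w = 4 = 2^2 = 4 ✓.


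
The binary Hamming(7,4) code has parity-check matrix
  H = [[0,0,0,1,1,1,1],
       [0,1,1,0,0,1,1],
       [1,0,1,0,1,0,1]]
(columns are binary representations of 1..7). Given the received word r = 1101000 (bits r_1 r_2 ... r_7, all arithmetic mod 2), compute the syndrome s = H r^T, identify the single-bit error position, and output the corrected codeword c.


s = (1, 1, 1)^T, error position = 7, corrected codeword c = 1101001

Compute s = H r^T mod 2 one row at a time:
  s_1 = 1 + 0 + 0 + 0 = 1 ≡ 1 (mod 2).
  s_2 = 1 + 0 + 0 + 0 = 1 ≡ 1 (mod 2).
  s_3 = 1 + 0 + 0 + 0 = 1 ≡ 1 (mod 2).
s = (1, 1, 1)^T — this equals column 7 of H (binary 111), so error is at position 7.
Correct: flip bit 7 of r = 1101000 to get c = 1101001.


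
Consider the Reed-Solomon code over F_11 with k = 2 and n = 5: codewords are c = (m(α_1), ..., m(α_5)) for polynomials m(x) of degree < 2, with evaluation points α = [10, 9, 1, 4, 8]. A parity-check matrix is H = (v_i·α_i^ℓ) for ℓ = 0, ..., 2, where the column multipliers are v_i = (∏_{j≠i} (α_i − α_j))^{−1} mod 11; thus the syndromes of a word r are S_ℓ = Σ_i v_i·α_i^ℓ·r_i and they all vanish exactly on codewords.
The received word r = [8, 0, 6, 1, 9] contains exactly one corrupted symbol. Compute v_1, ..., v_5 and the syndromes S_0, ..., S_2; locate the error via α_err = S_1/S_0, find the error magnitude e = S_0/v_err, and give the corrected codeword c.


S = (8, 3, 8), error at position 1, error magnitude e = 6, c = [2, 0, 6, 1, 9].

Step 1: column multipliers v_i = (∏_{j≠i}(α_i − α_j))^{−1} mod 11.
  i = 1 (α = 10): (10−9)(10−1)(10−4)(10−8) = 1·9·6·2 = 108 ≡ 9, so v_1 = 9^{−1} = 5 (mod 11).
  i = 2 (α = 9): (9−10)(9−1)(9−4)(9−8) = (−1)·8·5·1 = −40 ≡ 4, so v_2 = 4^{−1} = 3 (mod 11).
  i = 3 (α = 1): (1−10)(1−9)(1−4)(1−8) = (−9)·(−8)·(−3)·(−7) = 1512 ≡ 5, so v_3 = 5^{−1} = 9 (mod 11).
  i = 4 (α = 4): (4−10)(4−9)(4−1)(4−8) = (−6)·(−5)·3·(−4) = −360 ≡ 3, so v_4 = 3^{−1} = 4 (mod 11).
  i = 5 (α = 8): (8−10)(8−9)(8−1)(8−4) = (−2)·(−1)·7·4 = 56 ≡ 1, so v_5 = 1^{−1} = 1 (mod 11).
  v = [5, 3, 9, 4, 1].
Step 2: syndromes of r = [8, 0, 6, 1, 9] (all sums mod 11).
  S_0 = Σ v_i r_i = 5·8 + 3·0 + 9·6 + 4·1 + 1·9 = 107 ≡ 8.
  S_1 = Σ v_i α_i r_i = 5·10·8 + 3·9·0 + 9·1·6 + 4·4·1 + 1·8·9 = 542 ≡ 3.
  α_i^2 mod 11 = [1, 4, 1, 5, 9].
  S_2 = Σ v_i α_i^2 r_i = 5·1·8 + 3·4·0 + 9·1·6 + 4·5·1 + 1·9·9 = 195 ≡ 8.
  S = (8, 3, 8) ≠ 0, so r is not a codeword (an error is present).
Step 3: locate the error. For a single error e at position i, S_ℓ = v_i·e·α_i^ℓ, so α_err = S_1/S_0.
  S_0^{−1} = 8^{−1} = 7 (mod 11), so α_err = 3·7 = 21 ≡ 10 = α_1. Error position i = 1.
  Consistency check: S_2/S_1 = 8·4 = 32 ≡ 10 = α_err ✓ (single-error assumption holds).
Step 4: error magnitude e = S_0/v_1 = S_0·∏_{j≠1}(α_1 − α_j) = 8·9 = 72 ≡ 6 (mod 11).
Step 5: correct position 1: c_1 = r_1 − e = 8 − 6 ≡ 2 (mod 11). Hence c = [2, 0, 6, 1, 9].
  Check: interpolating c through the α_i gives m(x) = 4 + 2·x (degree < 2) with m(α_i) = c_i for every i, so c is indeed a codeword.


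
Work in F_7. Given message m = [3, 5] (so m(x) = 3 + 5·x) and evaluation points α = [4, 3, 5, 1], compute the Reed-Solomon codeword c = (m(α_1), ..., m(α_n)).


c = [2, 4, 0, 1]

Message polynomial: m(x) = 3 + 5·x (mod 7).
For each evaluation point α_i, compute m(α_i) mod 7:
  α_1 = 4: Horner steps 5 → 2, so m(4) = 2.
  α_2 = 3: Horner steps 5 → 4, so m(3) = 4.
  α_3 = 5: Horner steps 5 → 0, so m(5) = 0.
  α_4 = 1: Horner steps 5 → 1, so m(1) = 1.
Codeword c = [2, 4, 0, 1] ∈ F_7^4.


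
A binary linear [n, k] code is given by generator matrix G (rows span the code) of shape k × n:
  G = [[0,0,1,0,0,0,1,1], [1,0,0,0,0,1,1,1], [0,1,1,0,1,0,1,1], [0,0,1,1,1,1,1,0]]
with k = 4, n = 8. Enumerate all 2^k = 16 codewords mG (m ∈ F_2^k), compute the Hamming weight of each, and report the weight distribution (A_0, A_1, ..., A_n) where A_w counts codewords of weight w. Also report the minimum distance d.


Weight distribution: A_0 = 1, A_2 = 1, A_3 = 2, A_4 = 5, A_5 = 6, A_6 = 1. Minimum distance d = 2.

Enumerate all 2^4 = 16 messages m ∈ F_2^4.
For each, compute codeword c = mG in F_2^8, then tally its weight.
  m = 0000 → c = 00000000, weight = 0.
  m = 1000 → c = 00100011, weight = 3.
  m = 0100 → c = 10000111, weight = 4.
  m = 1100 → c = 10100100, weight = 3.
  m = 0010 → c = 01101011, weight = 5.
  m = 1010 → c = 01001000, weight = 2.
  m = 0110 → c = 11101100, weight = 5.
  m = 1110 → c = 11001111, weight = 6.
  m = 0001 → c = 00111110, weight = 5.
  m = 1001 → c = 00011101, weight = 4.
  m = 0101 → c = 10111001, weight = 5.
  m = 1101 → c = 10011010, weight = 4.
  m = 0011 → c = 01010101, weight = 4.
  m = 1011 → c = 01110110, weight = 5.
  m = 0111 → c = 11010010, weight = 4.
  m = 1111 → c = 11110001, weight = 5.
Tally weights:
  weight 0: 1 codewords.
  weight 2: 1 codewords.
  weight 3: 2 codewords.
  weight 4: 5 codewords.
  weight 5: 6 codewords.
  weight 6: 1 codewords.
Minimum distance d = smallest w > 0 with A_w > 0 = 2.
Sanity: Σ A_w = 16 = 2^4 = 16 ✓.


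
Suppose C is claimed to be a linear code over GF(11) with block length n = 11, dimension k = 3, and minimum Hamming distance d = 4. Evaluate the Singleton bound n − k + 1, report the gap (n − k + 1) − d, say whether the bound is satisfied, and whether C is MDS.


Singleton RHS = n − k + 1 = 9, slack = 5, bound satisfied, not MDS.

Singleton bound: d ≤ n − k + 1.
Here n = 11, k = 3, so n − k + 1 = 9.
Given d = 4, check d ≤ 9: YES.
Slack = (n − k + 1) − d = 5.
The code is NOT MDS (slack = 5 > 0).
Description: the claimed parameters are [11, 3, 4]_11; such a code would be non-MDS.


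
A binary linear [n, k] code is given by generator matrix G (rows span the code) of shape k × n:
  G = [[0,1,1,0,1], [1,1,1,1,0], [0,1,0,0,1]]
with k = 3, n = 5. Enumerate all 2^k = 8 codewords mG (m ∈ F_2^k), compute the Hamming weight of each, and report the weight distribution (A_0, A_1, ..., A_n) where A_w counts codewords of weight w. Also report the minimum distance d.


Weight distribution: A_0 = 1, A_1 = 1, A_2 = 1, A_3 = 3, A_4 = 2. Minimum distance d = 1.

Enumerate all 2^3 = 8 messages m ∈ F_2^3.
For each, compute codeword c = mG in F_2^5, then tally its weight.
  m = 000 → c = 00000, weight = 0.
  m = 100 → c = 01101, weight = 3.
  m = 010 → c = 11110, weight = 4.
  m = 110 → c = 10011, weight = 3.
  m = 001 → c = 01001, weight = 2.
  m = 101 → c = 00100, weight = 1.
  m = 011 → c = 10111, weight = 4.
  m = 111 → c = 11010, weight = 3.
Tally weights:
  weight 0: 1 codewords.
  weight 1: 1 codewords.
  weight 2: 1 codewords.
  weight 3: 3 codewords.
  weight 4: 2 codewords.
Minimum distance d = smallest w > 0 with A_w > 0 = 1.
Sanity: Σ A_w = 8 = 2^3 = 8 ✓.


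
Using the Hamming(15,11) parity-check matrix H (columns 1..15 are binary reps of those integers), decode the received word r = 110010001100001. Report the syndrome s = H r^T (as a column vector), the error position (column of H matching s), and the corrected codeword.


s = (1, 0, 1, 0)^T, error position = 10, corrected codeword c = 110010001000001

Compute s = H r^T mod 2 one row at a time:
  s_1 = 0 + 1 + 1 + 0 + 0 + 0 + 0 + 1 = 3 ≡ 1 (mod 2).
  s_2 = 0 + 1 + 0 + 0 + 0 + 0 + 0 + 1 = 2 ≡ 0 (mod 2).
  s_3 = 1 + 0 + 0 + 0 + 1 + 0 + 0 + 1 = 3 ≡ 1 (mod 2).
  s_4 = 1 + 0 + 1 + 0 + 1 + 0 + 0 + 1 = 4 ≡ 0 (mod 2).
s = (1, 0, 1, 0)^T — this equals column 10 of H (binary 1010), so error is at position 10.
Correct: flip bit 10 of r = 110010001100001 to get c = 110010001000001.


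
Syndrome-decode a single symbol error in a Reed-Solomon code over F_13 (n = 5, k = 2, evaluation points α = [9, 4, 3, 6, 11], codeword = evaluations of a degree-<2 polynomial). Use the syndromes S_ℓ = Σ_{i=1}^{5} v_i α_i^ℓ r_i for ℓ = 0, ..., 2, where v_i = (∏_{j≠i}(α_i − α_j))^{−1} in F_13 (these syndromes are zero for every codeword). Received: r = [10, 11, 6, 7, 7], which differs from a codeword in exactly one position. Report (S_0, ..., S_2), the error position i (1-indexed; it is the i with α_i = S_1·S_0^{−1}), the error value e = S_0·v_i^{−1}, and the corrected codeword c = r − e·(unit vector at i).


S = (1, 6, 10), error at position 4, error magnitude e = 12, c = [10, 11, 6, 8, 7].

Step 1: column multipliers v_i = (∏_{j≠i}(α_i − α_j))^{−1} mod 13.
  i = 1 (α = 9): (9−4)(9−3)(9−6)(9−11) = 5·6·3·(−2) = −180 ≡ 2, so v_1 = 2^{−1} = 7 (mod 13).
  i = 2 (α = 4): (4−9)(4−3)(4−6)(4−11) = (−5)·1·(−2)·(−7) = −70 ≡ 8, so v_2 = 8^{−1} = 5 (mod 13).
  i = 3 (α = 3): (3−9)(3−4)(3−6)(3−11) = (−6)·(−1)·(−3)·(−8) = 144 ≡ 1, so v_3 = 1^{−1} = 1 (mod 13).
  i = 4 (α = 6): (6−9)(6−4)(6−3)(6−11) = (−3)·2·3·(−5) = 90 ≡ 12, so v_4 = 12^{−1} = 12 (mod 13).
  i = 5 (α = 11): (11−9)(11−4)(11−3)(11−6) = 2·7·8·5 = 560 ≡ 1, so v_5 = 1^{−1} = 1 (mod 13).
  v = [7, 5, 1, 12, 1].
Step 2: syndromes of r = [10, 11, 6, 7, 7] (all sums mod 13).
  S_0 = Σ v_i r_i = 7·10 + 5·11 + 1·6 + 12·7 + 1·7 = 222 ≡ 1.
  S_1 = Σ v_i α_i r_i = 7·9·10 + 5·4·11 + 1·3·6 + 12·6·7 + 1·11·7 = 1449 ≡ 6.
  α_i^2 mod 13 = [3, 3, 9, 10, 4].
  S_2 = Σ v_i α_i^2 r_i = 7·3·10 + 5·3·11 + 1·9·6 + 12·10·7 + 1·4·7 = 1297 ≡ 10.
  S = (1, 6, 10) ≠ 0, so r is not a codeword (an error is present).
Step 3: locate the error. For a single error e at position i, S_ℓ = v_i·e·α_i^ℓ, so α_err = S_1/S_0.
  S_0^{−1} = 1^{−1} = 1 (mod 13), so α_err = 6·1 = 6 ≡ 6 = α_4. Error position i = 4.
  Consistency check: S_2/S_1 = 10·11 = 110 ≡ 6 = α_err ✓ (single-error assumption holds).
Step 4: error magnitude e = S_0/v_4 = S_0·∏_{j≠4}(α_4 − α_j) = 1·12 = 12 ≡ 12 (mod 13).
Step 5: correct position 4: c_4 = r_4 − e = 7 − 12 ≡ 8 (mod 13). Hence c = [10, 11, 6, 8, 7].
  Check: interpolating c through the α_i gives m(x) = 4 + 5·x (degree < 2) with m(α_i) = c_i for every i, so c is indeed a codeword.


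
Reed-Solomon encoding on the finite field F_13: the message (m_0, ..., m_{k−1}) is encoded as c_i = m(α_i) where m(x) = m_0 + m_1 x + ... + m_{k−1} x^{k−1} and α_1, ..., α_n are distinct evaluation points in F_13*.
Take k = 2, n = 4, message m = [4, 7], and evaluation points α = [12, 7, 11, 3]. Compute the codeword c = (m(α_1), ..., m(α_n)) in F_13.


c = [10, 1, 3, 12]

Message polynomial: m(x) = 4 + 7·x (mod 13).
For each evaluation point α_i, compute m(α_i) mod 13:
  α_1 = 12: Horner steps 7 → 10, so m(12) = 10.
  α_2 = 7: Horner steps 7 → 1, so m(7) = 1.
  α_3 = 11: Horner steps 7 → 3, so m(11) = 3.
  α_4 = 3: Horner steps 7 → 12, so m(3) = 12.
Codeword c = [10, 1, 3, 12] ∈ F_13^4.


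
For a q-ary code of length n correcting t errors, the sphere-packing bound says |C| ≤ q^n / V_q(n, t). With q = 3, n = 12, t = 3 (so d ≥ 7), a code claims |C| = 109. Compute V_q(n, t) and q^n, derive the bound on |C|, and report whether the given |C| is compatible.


V_q(n, t) = 2049, q^n = 531441, Hamming bound = 259, |C| = 109 ≤ bound (satisfied).

Step 1: Compute V_q(n, t) = Σ_{j=0}^3 C(n, j) (q−1)^j.
  j = 0: C(12,0)·(2)^0 = 1·1 = 1.
  j = 1: C(12,1)·(2)^1 = 12·2 = 24.
  j = 2: C(12,2)·(2)^2 = 66·4 = 264.
  j = 3: C(12,3)·(2)^3 = 220·8 = 1760.
  V_q(n, t) = 1 + 24 + 264 + 1760 = 2049.
Step 2: q^n = 3^12 = 531441.
Step 3: Hamming bound ⌊q^n / V_q(n,t)⌋ = ⌊531441/2049⌋ = 259.
Step 4: Compare |C| = 109 to 259: satisfied.
The claimed |C| lies below the Hamming bound.


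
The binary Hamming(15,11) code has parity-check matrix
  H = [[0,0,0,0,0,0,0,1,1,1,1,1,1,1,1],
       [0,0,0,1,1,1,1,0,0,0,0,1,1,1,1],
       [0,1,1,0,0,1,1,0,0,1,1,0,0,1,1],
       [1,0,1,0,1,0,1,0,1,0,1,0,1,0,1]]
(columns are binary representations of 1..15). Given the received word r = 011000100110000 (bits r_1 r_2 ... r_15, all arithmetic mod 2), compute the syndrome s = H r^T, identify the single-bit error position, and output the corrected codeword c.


s = (0, 1, 1, 1)^T, error position = 7, corrected codeword c = 011000000110000

Compute s = H r^T mod 2 one row at a time:
  s_1 = 0 + 0 + 1 + 1 + 0 + 0 + 0 + 0 = 2 ≡ 0 (mod 2).
  s_2 = 0 + 0 + 0 + 1 + 0 + 0 + 0 + 0 = 1 ≡ 1 (mod 2).
  s_3 = 1 + 1 + 0 + 1 + 1 + 1 + 0 + 0 = 5 ≡ 1 (mod 2).
  s_4 = 0 + 1 + 0 + 1 + 0 + 1 + 0 + 0 = 3 ≡ 1 (mod 2).
s = (0, 1, 1, 1)^T — this equals column 7 of H (binary 0111), so error is at position 7.
Correct: flip bit 7 of r = 011000100110000 to get c = 011000000110000.


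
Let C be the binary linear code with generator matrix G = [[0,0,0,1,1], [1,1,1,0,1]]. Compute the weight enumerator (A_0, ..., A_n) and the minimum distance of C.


Weight distribution: A_0 = 1, A_2 = 1, A_4 = 2. Minimum distance d = 2.

Enumerate all 2^2 = 4 messages m ∈ F_2^2.
For each, compute codeword c = mG in F_2^5, then tally its weight.
  m = 00 → c = 00000, weight = 0.
  m = 10 → c = 00011, weight = 2.
  m = 01 → c = 11101, weight = 4.
  m = 11 → c = 11110, weight = 4.
Tally weights:
  weight 0: 1 codewords.
  weight 2: 1 codewords.
  weight 4: 2 codewords.
Minimum distance d = smallest w > 0 with A_w > 0 = 2.
Sanity: Σ A_w = 4 = 2^2 = 4 ✓.


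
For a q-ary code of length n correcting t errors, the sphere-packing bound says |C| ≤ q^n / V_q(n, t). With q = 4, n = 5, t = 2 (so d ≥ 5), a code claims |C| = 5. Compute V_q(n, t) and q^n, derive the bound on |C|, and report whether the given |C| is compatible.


V_q(n, t) = 106, q^n = 1024, Hamming bound = 9, |C| = 5 ≤ bound (satisfied).

Step 1: Compute V_q(n, t) = Σ_{j=0}^2 C(n, j) (q−1)^j.
  j = 0: C(5,0)·(3)^0 = 1·1 = 1.
  j = 1: C(5,1)·(3)^1 = 5·3 = 15.
  j = 2: C(5,2)·(3)^2 = 10·9 = 90.
  V_q(n, t) = 1 + 15 + 90 = 106.
Step 2: q^n = 4^5 = 1024.
Step 3: Hamming bound ⌊q^n / V_q(n,t)⌋ = ⌊1024/106⌋ = 9.
Step 4: Compare |C| = 5 to 9: satisfied.
The claimed |C| lies below the Hamming bound.


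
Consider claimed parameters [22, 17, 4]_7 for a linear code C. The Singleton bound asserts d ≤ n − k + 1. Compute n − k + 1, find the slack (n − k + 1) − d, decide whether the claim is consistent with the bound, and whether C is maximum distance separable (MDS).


Singleton RHS = n − k + 1 = 6, slack = 2, bound satisfied, not MDS.

Singleton bound: d ≤ n − k + 1.
Here n = 22, k = 17, so n − k + 1 = 6.
Given d = 4, check d ≤ 6: YES.
Slack = (n − k + 1) − d = 2.
The code is NOT MDS (slack = 2 > 0).
Description: the claimed parameters are [22, 17, 4]_7; such a code would be non-MDS.


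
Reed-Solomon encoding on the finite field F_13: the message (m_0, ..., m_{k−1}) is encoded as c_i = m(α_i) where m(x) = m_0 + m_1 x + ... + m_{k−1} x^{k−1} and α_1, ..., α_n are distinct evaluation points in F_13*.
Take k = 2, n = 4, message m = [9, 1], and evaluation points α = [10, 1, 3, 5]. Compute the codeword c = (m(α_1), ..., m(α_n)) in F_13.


c = [6, 10, 12, 1]

Message polynomial: m(x) = 9 + 1·x (mod 13).
For each evaluation point α_i, compute m(α_i) mod 13:
  α_1 = 10: Horner steps 1 → 6, so m(10) = 6.
  α_2 = 1: Horner steps 1 → 10, so m(1) = 10.
  α_3 = 3: Horner steps 1 → 12, so m(3) = 12.
  α_4 = 5: Horner steps 1 → 1, so m(5) = 1.
Codeword c = [6, 10, 12, 1] ∈ F_13^4.


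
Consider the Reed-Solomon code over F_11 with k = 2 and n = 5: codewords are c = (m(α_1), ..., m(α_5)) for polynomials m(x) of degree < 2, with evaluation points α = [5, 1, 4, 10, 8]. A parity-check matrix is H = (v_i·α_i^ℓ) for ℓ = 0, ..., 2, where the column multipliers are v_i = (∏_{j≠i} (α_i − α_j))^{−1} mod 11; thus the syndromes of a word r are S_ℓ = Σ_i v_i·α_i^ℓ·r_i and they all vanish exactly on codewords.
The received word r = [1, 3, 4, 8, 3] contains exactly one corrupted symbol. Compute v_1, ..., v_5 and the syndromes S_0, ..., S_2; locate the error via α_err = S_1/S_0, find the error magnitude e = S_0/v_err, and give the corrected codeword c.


S = (7, 7, 7), error at position 2, error magnitude e = 1, c = [1, 2, 4, 8, 3].

Step 1: column multipliers v_i = (∏_{j≠i}(α_i − α_j))^{−1} mod 11.
  i = 1 (α = 5): (5−1)(5−4)(5−10)(5−8) = 4·1·(−5)·(−3) = 60 ≡ 5, so v_1 = 5^{−1} = 9 (mod 11).
  i = 2 (α = 1): (1−5)(1−4)(1−10)(1−8) = (−4)·(−3)·(−9)·(−7) = 756 ≡ 8, so v_2 = 8^{−1} = 7 (mod 11).
  i = 3 (α = 4): (4−5)(4−1)(4−10)(4−8) = (−1)·3·(−6)·(−4) = −72 ≡ 5, so v_3 = 5^{−1} = 9 (mod 11).
  i = 4 (α = 10): (10−5)(10−1)(10−4)(10−8) = 5·9·6·2 = 540 ≡ 1, so v_4 = 1^{−1} = 1 (mod 11).
  i = 5 (α = 8): (8−5)(8−1)(8−4)(8−10) = 3·7·4·(−2) = −168 ≡ 8, so v_5 = 8^{−1} = 7 (mod 11).
  v = [9, 7, 9, 1, 7].
Step 2: syndromes of r = [1, 3, 4, 8, 3] (all sums mod 11).
  S_0 = Σ v_i r_i = 9·1 + 7·3 + 9·4 + 1·8 + 7·3 = 95 ≡ 7.
  S_1 = Σ v_i α_i r_i = 9·5·1 + 7·1·3 + 9·4·4 + 1·10·8 + 7·8·3 = 458 ≡ 7.
  α_i^2 mod 11 = [3, 1, 5, 1, 9].
  S_2 = Σ v_i α_i^2 r_i = 9·3·1 + 7·1·3 + 9·5·4 + 1·1·8 + 7·9·3 = 425 ≡ 7.
  S = (7, 7, 7) ≠ 0, so r is not a codeword (an error is present).
Step 3: locate the error. For a single error e at position i, S_ℓ = v_i·e·α_i^ℓ, so α_err = S_1/S_0.
  S_0^{−1} = 7^{−1} = 8 (mod 11), so α_err = 7·8 = 56 ≡ 1 = α_2. Error position i = 2.
  Consistency check: S_2/S_1 = 7·8 = 56 ≡ 1 = α_err ✓ (single-error assumption holds).
Step 4: error magnitude e = S_0/v_2 = S_0·∏_{j≠2}(α_2 − α_j) = 7·8 = 56 ≡ 1 (mod 11).
Step 5: correct position 2: c_2 = r_2 − e = 3 − 1 ≡ 2 (mod 11). Hence c = [1, 2, 4, 8, 3].
  Check: interpolating c through the α_i gives m(x) = 5 + 8·x (degree < 2) with m(α_i) = c_i for every i, so c is indeed a codeword.


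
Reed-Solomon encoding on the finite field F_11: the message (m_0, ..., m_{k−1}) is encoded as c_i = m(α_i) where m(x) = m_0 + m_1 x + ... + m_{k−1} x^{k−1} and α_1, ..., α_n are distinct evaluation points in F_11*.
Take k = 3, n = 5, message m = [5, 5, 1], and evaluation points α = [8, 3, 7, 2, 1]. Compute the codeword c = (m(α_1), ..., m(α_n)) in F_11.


c = [10, 7, 1, 8, 0]

Message polynomial: m(x) = 5 + 5·x + 1·x^2 (mod 11).
For each evaluation point α_i, compute m(α_i) mod 11:
  α_1 = 8: Horner steps 1 → 2 → 10, so m(8) = 10.
  α_2 = 3: Horner steps 1 → 8 → 7, so m(3) = 7.
  α_3 = 7: Horner steps 1 → 1 → 1, so m(7) = 1.
  α_4 = 2: Horner steps 1 → 7 → 8, so m(2) = 8.
  α_5 = 1: Horner steps 1 → 6 → 0, so m(1) = 0.
Codeword c = [10, 7, 1, 8, 0] ∈ F_11^5.


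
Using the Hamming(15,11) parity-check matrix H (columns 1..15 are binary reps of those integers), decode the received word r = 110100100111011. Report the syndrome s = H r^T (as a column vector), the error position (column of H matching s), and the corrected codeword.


s = (1, 1, 0, 0)^T, error position = 12, corrected codeword c = 110100100110011

Compute s = H r^T mod 2 one row at a time:
  s_1 = 0 + 0 + 1 + 1 + 1 + 0 + 1 + 1 = 5 ≡ 1 (mod 2).
  s_2 = 1 + 0 + 0 + 1 + 1 + 0 + 1 + 1 = 5 ≡ 1 (mod 2).
  s_3 = 1 + 0 + 0 + 1 + 1 + 1 + 1 + 1 = 6 ≡ 0 (mod 2).
  s_4 = 1 + 0 + 0 + 1 + 0 + 1 + 0 + 1 = 4 ≡ 0 (mod 2).
s = (1, 1, 0, 0)^T — this equals column 12 of H (binary 1100), so error is at position 12.
Correct: flip bit 12 of r = 110100100111011 to get c = 110100100110011.


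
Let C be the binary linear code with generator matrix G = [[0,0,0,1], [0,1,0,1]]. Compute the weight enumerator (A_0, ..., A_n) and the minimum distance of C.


Weight distribution: A_0 = 1, A_1 = 2, A_2 = 1. Minimum distance d = 1.

Enumerate all 2^2 = 4 messages m ∈ F_2^2.
For each, compute codeword c = mG in F_2^4, then tally its weight.
  m = 00 → c = 0000, weight = 0.
  m = 10 → c = 0001, weight = 1.
  m = 01 → c = 0101, weight = 2.
  m = 11 → c = 0100, weight = 1.
Tally weights:
  weight 0: 1 codewords.
  weight 1: 2 codewords.
  weight 2: 1 codewords.
Minimum distance d = smallest w > 0 with A_w > 0 = 1.
Sanity: Σ A_w = 4 = 2^2 = 4 ✓.


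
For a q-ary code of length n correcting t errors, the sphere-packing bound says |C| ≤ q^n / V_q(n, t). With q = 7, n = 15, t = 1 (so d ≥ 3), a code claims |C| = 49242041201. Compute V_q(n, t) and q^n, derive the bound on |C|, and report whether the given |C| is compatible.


V_q(n, t) = 91, q^n = 4747561509943, Hamming bound = 52171005603, |C| = 49242041201 ≤ bound (satisfied).

Step 1: Compute V_q(n, t) = Σ_{j=0}^1 C(n, j) (q−1)^j.
  j = 0: C(15,0)·(6)^0 = 1·1 = 1.
  j = 1: C(15,1)·(6)^1 = 15·6 = 90.
  V_q(n, t) = 1 + 90 = 91.
Step 2: q^n = 7^15 = 4747561509943.
Step 3: Hamming bound ⌊q^n / V_q(n,t)⌋ = ⌊4747561509943/91⌋ = 52171005603.
Step 4: Compare |C| = 49242041201 to 52171005603: satisfied.
The claimed |C| lies below the Hamming bound.


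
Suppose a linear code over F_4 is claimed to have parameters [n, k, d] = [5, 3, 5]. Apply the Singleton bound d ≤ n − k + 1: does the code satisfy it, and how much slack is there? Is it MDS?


Singleton RHS = n − k + 1 = 3, slack = -2, bound violated (no such code; not MDS).

Singleton bound: d ≤ n − k + 1.
Here n = 5, k = 3, so n − k + 1 = 3.
Given d = 5, check d ≤ 3: NO.
Slack = (n − k + 1) − d = -2.
The slack is negative: d = 5 exceeds n − k + 1 = 3 by 2, so the Singleton bound is violated and no linear [5, 3, 5]_4 code can exist. In particular it is not MDS (MDS requires d = n − k + 1 exactly).
Description: the claimed parameters are [5, 3, 5]_4; such a code would be impossible (violates the Singleton bound).


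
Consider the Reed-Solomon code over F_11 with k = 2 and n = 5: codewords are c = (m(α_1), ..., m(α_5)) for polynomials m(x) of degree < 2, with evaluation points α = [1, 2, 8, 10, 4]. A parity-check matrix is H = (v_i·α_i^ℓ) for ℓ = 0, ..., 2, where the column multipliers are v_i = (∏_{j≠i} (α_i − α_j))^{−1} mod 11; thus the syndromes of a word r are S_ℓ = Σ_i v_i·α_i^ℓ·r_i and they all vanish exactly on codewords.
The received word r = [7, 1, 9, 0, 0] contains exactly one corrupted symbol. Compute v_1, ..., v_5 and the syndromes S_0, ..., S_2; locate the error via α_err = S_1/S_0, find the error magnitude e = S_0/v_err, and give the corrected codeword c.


S = (6, 5, 6), error at position 4, error magnitude e = 3, c = [7, 1, 9, 8, 0].

Step 1: column multipliers v_i = (∏_{j≠i}(α_i − α_j))^{−1} mod 11.
  i = 1 (α = 1): (1−2)(1−8)(1−10)(1−4) = (−1)·(−7)·(−9)·(−3) = 189 ≡ 2, so v_1 = 2^{−1} = 6 (mod 11).
  i = 2 (α = 2): (2−1)(2−8)(2−10)(2−4) = 1·(−6)·(−8)·(−2) = −96 ≡ 3, so v_2 = 3^{−1} = 4 (mod 11).
  i = 3 (α = 8): (8−1)(8−2)(8−10)(8−4) = 7·6·(−2)·4 = −336 ≡ 5, so v_3 = 5^{−1} = 9 (mod 11).
  i = 4 (α = 10): (10−1)(10−2)(10−8)(10−4) = 9·8·2·6 = 864 ≡ 6, so v_4 = 6^{−1} = 2 (mod 11).
  i = 5 (α = 4): (4−1)(4−2)(4−8)(4−10) = 3·2·(−4)·(−6) = 144 ≡ 1, so v_5 = 1^{−1} = 1 (mod 11).
  v = [6, 4, 9, 2, 1].
Step 2: syndromes of r = [7, 1, 9, 0, 0] (all sums mod 11).
  S_0 = Σ v_i r_i = 6·7 + 4·1 + 9·9 + 2·0 + 1·0 = 127 ≡ 6.
  S_1 = Σ v_i α_i r_i = 6·1·7 + 4·2·1 + 9·8·9 + 2·10·0 + 1·4·0 = 698 ≡ 5.
  α_i^2 mod 11 = [1, 4, 9, 1, 5].
  S_2 = Σ v_i α_i^2 r_i = 6·1·7 + 4·4·1 + 9·9·9 + 2·1·0 + 1·5·0 = 787 ≡ 6.
  S = (6, 5, 6) ≠ 0, so r is not a codeword (an error is present).
Step 3: locate the error. For a single error e at position i, S_ℓ = v_i·e·α_i^ℓ, so α_err = S_1/S_0.
  S_0^{−1} = 6^{−1} = 2 (mod 11), so α_err = 5·2 = 10 ≡ 10 = α_4. Error position i = 4.
  Consistency check: S_2/S_1 = 6·9 = 54 ≡ 10 = α_err ✓ (single-error assumption holds).
Step 4: error magnitude e = S_0/v_4 = S_0·∏_{j≠4}(α_4 − α_j) = 6·6 = 36 ≡ 3 (mod 11).
Step 5: correct position 4: c_4 = r_4 − e = 0 − 3 ≡ 8 (mod 11). Hence c = [7, 1, 9, 8, 0].
  Check: interpolating c through the α_i gives m(x) = 2 + 5·x (degree < 2) with m(α_i) = c_i for every i, so c is indeed a codeword.


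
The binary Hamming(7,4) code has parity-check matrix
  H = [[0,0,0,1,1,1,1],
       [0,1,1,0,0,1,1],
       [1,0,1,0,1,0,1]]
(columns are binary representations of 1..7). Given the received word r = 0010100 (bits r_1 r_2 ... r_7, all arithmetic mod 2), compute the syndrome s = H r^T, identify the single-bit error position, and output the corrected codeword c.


s = (1, 1, 0)^T, error position = 6, corrected codeword c = 0010110

Compute s = H r^T mod 2 one row at a time:
  s_1 = 0 + 1 + 0 + 0 = 1 ≡ 1 (mod 2).
  s_2 = 0 + 1 + 0 + 0 = 1 ≡ 1 (mod 2).
  s_3 = 0 + 1 + 1 + 0 = 2 ≡ 0 (mod 2).
s = (1, 1, 0)^T — this equals column 6 of H (binary 110), so error is at position 6.
Correct: flip bit 6 of r = 0010100 to get c = 0010110.


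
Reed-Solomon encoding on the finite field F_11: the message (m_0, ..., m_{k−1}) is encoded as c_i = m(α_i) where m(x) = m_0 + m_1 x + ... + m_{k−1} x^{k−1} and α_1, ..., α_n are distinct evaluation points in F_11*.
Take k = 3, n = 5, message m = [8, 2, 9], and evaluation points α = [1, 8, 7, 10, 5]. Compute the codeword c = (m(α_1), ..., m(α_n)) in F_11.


c = [8, 6, 1, 4, 1]

Message polynomial: m(x) = 8 + 2·x + 9·x^2 (mod 11).
For each evaluation point α_i, compute m(α_i) mod 11:
  α_1 = 1: Horner steps 9 → 0 → 8, so m(1) = 8.
  α_2 = 8: Horner steps 9 → 8 → 6, so m(8) = 6.
  α_3 = 7: Horner steps 9 → 10 → 1, so m(7) = 1.
  α_4 = 10: Horner steps 9 → 4 → 4, so m(10) = 4.
  α_5 = 5: Horner steps 9 → 3 → 1, so m(5) = 1.
Codeword c = [8, 6, 1, 4, 1] ∈ F_11^5.


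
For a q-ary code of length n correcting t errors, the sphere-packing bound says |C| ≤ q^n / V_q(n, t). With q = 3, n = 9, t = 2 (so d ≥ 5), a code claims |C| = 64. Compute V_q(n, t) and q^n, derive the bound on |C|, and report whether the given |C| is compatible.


V_q(n, t) = 163, q^n = 19683, Hamming bound = 120, |C| = 64 ≤ bound (satisfied).

Step 1: Compute V_q(n, t) = Σ_{j=0}^2 C(n, j) (q−1)^j.
  j = 0: C(9,0)·(2)^0 = 1·1 = 1.
  j = 1: C(9,1)·(2)^1 = 9·2 = 18.
  j = 2: C(9,2)·(2)^2 = 36·4 = 144.
  V_q(n, t) = 1 + 18 + 144 = 163.
Step 2: q^n = 3^9 = 19683.
Step 3: Hamming bound ⌊q^n / V_q(n,t)⌋ = ⌊19683/163⌋ = 120.
Step 4: Compare |C| = 64 to 120: satisfied.
The claimed |C| lies below the Hamming bound.


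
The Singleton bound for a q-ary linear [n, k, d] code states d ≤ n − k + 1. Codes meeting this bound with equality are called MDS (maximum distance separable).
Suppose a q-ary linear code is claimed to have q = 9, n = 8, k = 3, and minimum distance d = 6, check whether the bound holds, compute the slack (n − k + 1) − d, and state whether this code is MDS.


Singleton RHS = n − k + 1 = 6, slack = 0, bound satisfied, MDS.

Singleton bound: d ≤ n − k + 1.
Here n = 8, k = 3, so n − k + 1 = 6.
Given d = 6, check d ≤ 6: YES.
Slack = (n − k + 1) − d = 0.
The code is MDS (slack = 0).
Description: the claimed parameters are [8, 3, 6]_9; such a code would be MDS (meets Singleton bound).


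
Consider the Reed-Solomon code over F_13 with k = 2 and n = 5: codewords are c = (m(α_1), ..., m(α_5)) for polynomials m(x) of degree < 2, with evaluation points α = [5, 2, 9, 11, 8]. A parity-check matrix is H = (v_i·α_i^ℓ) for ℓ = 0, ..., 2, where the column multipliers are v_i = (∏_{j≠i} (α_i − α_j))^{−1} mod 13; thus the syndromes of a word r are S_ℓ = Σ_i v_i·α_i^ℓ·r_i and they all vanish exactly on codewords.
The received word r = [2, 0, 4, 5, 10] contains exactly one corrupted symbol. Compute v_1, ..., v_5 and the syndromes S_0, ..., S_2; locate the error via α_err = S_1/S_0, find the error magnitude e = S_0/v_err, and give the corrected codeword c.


S = (2, 4, 8), error at position 2, error magnitude e = 6, c = [2, 7, 4, 5, 10].

Step 1: column multipliers v_i = (∏_{j≠i}(α_i − α_j))^{−1} mod 13.
  i = 1 (α = 5): (5−2)(5−9)(5−11)(5−8) = 3·(−4)·(−6)·(−3) = −216 ≡ 5, so v_1 = 5^{−1} = 8 (mod 13).
  i = 2 (α = 2): (2−5)(2−9)(2−11)(2−8) = (−3)·(−7)·(−9)·(−6) = 1134 ≡ 3, so v_2 = 3^{−1} = 9 (mod 13).
  i = 3 (α = 9): (9−5)(9−2)(9−11)(9−8) = 4·7·(−2)·1 = −56 ≡ 9, so v_3 = 9^{−1} = 3 (mod 13).
  i = 4 (α = 11): (11−5)(11−2)(11−9)(11−8) = 6·9·2·3 = 324 ≡ 12, so v_4 = 12^{−1} = 12 (mod 13).
  i = 5 (α = 8): (8−5)(8−2)(8−9)(8−11) = 3·6·(−1)·(−3) = 54 ≡ 2, so v_5 = 2^{−1} = 7 (mod 13).
  v = [8, 9, 3, 12, 7].
Step 2: syndromes of r = [2, 0, 4, 5, 10] (all sums mod 13).
  S_0 = Σ v_i r_i = 8·2 + 9·0 + 3·4 + 12·5 + 7·10 = 158 ≡ 2.
  S_1 = Σ v_i α_i r_i = 8·5·2 + 9·2·0 + 3·9·4 + 12·11·5 + 7·8·10 = 1408 ≡ 4.
  α_i^2 mod 13 = [12, 4, 3, 4, 12].
  S_2 = Σ v_i α_i^2 r_i = 8·12·2 + 9·4·0 + 3·3·4 + 12·4·5 + 7·12·10 = 1308 ≡ 8.
  S = (2, 4, 8) ≠ 0, so r is not a codeword (an error is present).
Step 3: locate the error. For a single error e at position i, S_ℓ = v_i·e·α_i^ℓ, so α_err = S_1/S_0.
  S_0^{−1} = 2^{−1} = 7 (mod 13), so α_err = 4·7 = 28 ≡ 2 = α_2. Error position i = 2.
  Consistency check: S_2/S_1 = 8·10 = 80 ≡ 2 = α_err ✓ (single-error assumption holds).
Step 4: error magnitude e = S_0/v_2 = S_0·∏_{j≠2}(α_2 − α_j) = 2·3 = 6 ≡ 6 (mod 13).
Step 5: correct position 2: c_2 = r_2 − e = 0 − 6 ≡ 7 (mod 13). Hence c = [2, 7, 4, 5, 10].
  Check: interpolating c through the α_i gives m(x) = 6 + 7·x (degree < 2) with m(α_i) = c_i for every i, so c is indeed a codeword.


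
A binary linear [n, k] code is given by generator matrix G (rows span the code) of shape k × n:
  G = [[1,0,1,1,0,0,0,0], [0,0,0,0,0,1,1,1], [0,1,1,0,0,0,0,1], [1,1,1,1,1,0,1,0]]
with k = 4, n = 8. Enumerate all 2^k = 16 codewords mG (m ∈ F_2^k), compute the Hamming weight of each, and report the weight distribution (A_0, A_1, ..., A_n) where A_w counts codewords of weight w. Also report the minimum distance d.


Weight distribution: A_0 = 1, A_3 = 5, A_4 = 5, A_5 = 2, A_6 = 2, A_7 = 1. Minimum distance d = 3.

Enumerate all 2^4 = 16 messages m ∈ F_2^4.
For each, compute codeword c = mG in F_2^8, then tally its weight.
  m = 0000 → c = 00000000, weight = 0.
  m = 1000 → c = 10110000, weight = 3.
  m = 0100 → c = 00000111, weight = 3.
  m = 1100 → c = 10110111, weight = 6.
  m = 0010 → c = 01100001, weight = 3.
  m = 1010 → c = 11010001, weight = 4.
  m = 0110 → c = 01100110, weight = 4.
  m = 1110 → c = 11010110, weight = 5.
  m = 0001 → c = 11111010, weight = 6.
  m = 1001 → c = 01001010, weight = 3.
  m = 0101 → c = 11111101, weight = 7.
  m = 1101 → c = 01001101, weight = 4.
  m = 0011 → c = 10011011, weight = 5.
  m = 1011 → c = 00101011, weight = 4.
  m = 0111 → c = 10011100, weight = 4.
  m = 1111 → c = 00101100, weight = 3.
Tally weights:
  weight 0: 1 codewords.
  weight 3: 5 codewords.
  weight 4: 5 codewords.
  weight 5: 2 codewords.
  weight 6: 2 codewords.
  weight 7: 1 codewords.
Minimum distance d = smallest w > 0 with A_w > 0 = 3.
Sanity: Σ A_w = 16 = 2^4 = 16 ✓.


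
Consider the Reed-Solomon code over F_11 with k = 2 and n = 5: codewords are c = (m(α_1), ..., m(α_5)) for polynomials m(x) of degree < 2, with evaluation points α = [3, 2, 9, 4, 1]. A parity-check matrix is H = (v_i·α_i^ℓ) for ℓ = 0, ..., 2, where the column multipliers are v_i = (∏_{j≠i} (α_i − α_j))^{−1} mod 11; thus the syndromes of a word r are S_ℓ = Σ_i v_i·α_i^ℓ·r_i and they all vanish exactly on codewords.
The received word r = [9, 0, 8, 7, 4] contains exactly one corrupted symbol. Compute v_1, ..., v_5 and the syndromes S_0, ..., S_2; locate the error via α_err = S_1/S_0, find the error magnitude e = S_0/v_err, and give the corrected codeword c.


S = (6, 6, 6), error at position 5, error magnitude e = 2, c = [9, 0, 8, 7, 2].

Step 1: column multipliers v_i = (∏_{j≠i}(α_i − α_j))^{−1} mod 11.
  i = 1 (α = 3): (3−2)(3−9)(3−4)(3−1) = 1·(−6)·(−1)·2 = 12 ≡ 1, so v_1 = 1^{−1} = 1 (mod 11).
  i = 2 (α = 2): (2−3)(2−9)(2−4)(2−1) = (−1)·(−7)·(−2)·1 = −14 ≡ 8, so v_2 = 8^{−1} = 7 (mod 11).
  i = 3 (α = 9): (9−3)(9−2)(9−4)(9−1) = 6·7·5·8 = 1680 ≡ 8, so v_3 = 8^{−1} = 7 (mod 11).
  i = 4 (α = 4): (4−3)(4−2)(4−9)(4−1) = 1·2·(−5)·3 = −30 ≡ 3, so v_4 = 3^{−1} = 4 (mod 11).
  i = 5 (α = 1): (1−3)(1−2)(1−9)(1−4) = (−2)·(−1)·(−8)·(−3) = 48 ≡ 4, so v_5 = 4^{−1} = 3 (mod 11).
  v = [1, 7, 7, 4, 3].
Step 2: syndromes of r = [9, 0, 8, 7, 4] (all sums mod 11).
  S_0 = Σ v_i r_i = 1·9 + 7·0 + 7·8 + 4·7 + 3·4 = 105 ≡ 6.
  S_1 = Σ v_i α_i r_i = 1·3·9 + 7·2·0 + 7·9·8 + 4·4·7 + 3·1·4 = 655 ≡ 6.
  α_i^2 mod 11 = [9, 4, 4, 5, 1].
  S_2 = Σ v_i α_i^2 r_i = 1·9·9 + 7·4·0 + 7·4·8 + 4·5·7 + 3·1·4 = 457 ≡ 6.
  S = (6, 6, 6) ≠ 0, so r is not a codeword (an error is present).
Step 3: locate the error. For a single error e at position i, S_ℓ = v_i·e·α_i^ℓ, so α_err = S_1/S_0.
  S_0^{−1} = 6^{−1} = 2 (mod 11), so α_err = 6·2 = 12 ≡ 1 = α_5. Error position i = 5.
  Consistency check: S_2/S_1 = 6·2 = 12 ≡ 1 = α_err ✓ (single-error assumption holds).
Step 4: error magnitude e = S_0/v_5 = S_0·∏_{j≠5}(α_5 − α_j) = 6·4 = 24 ≡ 2 (mod 11).
Step 5: correct position 5: c_5 = r_5 − e = 4 − 2 ≡ 2 (mod 11). Hence c = [9, 0, 8, 7, 2].
  Check: interpolating c through the α_i gives m(x) = 4 + 9·x (degree < 2) with m(α_i) = c_i for every i, so c is indeed a codeword.


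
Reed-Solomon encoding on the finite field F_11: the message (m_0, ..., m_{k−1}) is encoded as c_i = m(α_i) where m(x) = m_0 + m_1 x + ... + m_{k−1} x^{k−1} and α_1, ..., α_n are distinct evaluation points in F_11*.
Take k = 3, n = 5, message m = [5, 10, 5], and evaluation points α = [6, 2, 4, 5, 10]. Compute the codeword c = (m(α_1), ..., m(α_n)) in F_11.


c = [3, 1, 4, 4, 0]

Message polynomial: m(x) = 5 + 10·x + 5·x^2 (mod 11).
For each evaluation point α_i, compute m(α_i) mod 11:
  α_1 = 6: Horner steps 5 → 7 → 3, so m(6) = 3.
  α_2 = 2: Horner steps 5 → 9 → 1, so m(2) = 1.
  α_3 = 4: Horner steps 5 → 8 → 4, so m(4) = 4.
  α_4 = 5: Horner steps 5 → 2 → 4, so m(5) = 4.
  α_5 = 10: Horner steps 5 → 5 → 0, so m(10) = 0.
Codeword c = [3, 1, 4, 4, 0] ∈ F_11^5.


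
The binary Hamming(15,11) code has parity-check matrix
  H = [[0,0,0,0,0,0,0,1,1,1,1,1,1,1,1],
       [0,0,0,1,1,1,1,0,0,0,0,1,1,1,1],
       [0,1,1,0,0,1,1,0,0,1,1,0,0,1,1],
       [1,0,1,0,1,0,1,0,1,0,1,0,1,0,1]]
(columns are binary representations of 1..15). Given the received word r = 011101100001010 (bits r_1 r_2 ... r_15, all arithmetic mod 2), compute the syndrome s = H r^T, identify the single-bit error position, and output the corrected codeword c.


s = (0, 1, 1, 0)^T, error position = 6, corrected codeword c = 011100100001010

Compute s = H r^T mod 2 one row at a time:
  s_1 = 0 + 0 + 0 + 0 + 1 + 0 + 1 + 0 = 2 ≡ 0 (mod 2).
  s_2 = 1 + 0 + 1 + 1 + 1 + 0 + 1 + 0 = 5 ≡ 1 (mod 2).
  s_3 = 1 + 1 + 1 + 1 + 0 + 0 + 1 + 0 = 5 ≡ 1 (mod 2).
  s_4 = 0 + 1 + 0 + 1 + 0 + 0 + 0 + 0 = 2 ≡ 0 (mod 2).
s = (0, 1, 1, 0)^T — this equals column 6 of H (binary 0110), so error is at position 6.
Correct: flip bit 6 of r = 011101100001010 to get c = 011100100001010.


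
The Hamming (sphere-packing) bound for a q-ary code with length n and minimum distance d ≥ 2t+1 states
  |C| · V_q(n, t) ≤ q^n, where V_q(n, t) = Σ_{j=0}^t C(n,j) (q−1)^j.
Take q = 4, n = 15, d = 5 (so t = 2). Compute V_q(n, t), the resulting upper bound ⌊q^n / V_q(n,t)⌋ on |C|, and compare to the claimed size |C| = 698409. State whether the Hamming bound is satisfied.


V_q(n, t) = 991, q^n = 1073741824, Hamming bound = 1083493, |C| = 698409 ≤ bound (satisfied).

Step 1: Compute V_q(n, t) = Σ_{j=0}^2 C(n, j) (q−1)^j.
  j = 0: C(15,0)·(3)^0 = 1·1 = 1.
  j = 1: C(15,1)·(3)^1 = 15·3 = 45.
  j = 2: C(15,2)·(3)^2 = 105·9 = 945.
  V_q(n, t) = 1 + 45 + 945 = 991.
Step 2: q^n = 4^15 = 1073741824.
Step 3: Hamming bound ⌊q^n / V_q(n,t)⌋ = ⌊1073741824/991⌋ = 1083493.
Step 4: Compare |C| = 698409 to 1083493: satisfied.
The claimed |C| lies below the Hamming bound.


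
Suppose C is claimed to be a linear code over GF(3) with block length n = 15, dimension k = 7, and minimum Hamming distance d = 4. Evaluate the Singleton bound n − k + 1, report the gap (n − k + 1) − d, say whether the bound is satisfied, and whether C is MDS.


Singleton RHS = n − k + 1 = 9, slack = 5, bound satisfied, not MDS.

Singleton bound: d ≤ n − k + 1.
Here n = 15, k = 7, so n − k + 1 = 9.
Given d = 4, check d ≤ 9: YES.
Slack = (n − k + 1) − d = 5.
The code is NOT MDS (slack = 5 > 0).
Description: the claimed parameters are [15, 7, 4]_3; such a code would be non-MDS.
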